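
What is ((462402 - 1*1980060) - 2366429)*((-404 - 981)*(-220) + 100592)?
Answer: -1574189388404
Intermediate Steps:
((462402 - 1*1980060) - 2366429)*((-404 - 981)*(-220) + 100592) = ((462402 - 1980060) - 2366429)*(-1385*(-220) + 100592) = (-1517658 - 2366429)*(304700 + 100592) = -3884087*405292 = -1574189388404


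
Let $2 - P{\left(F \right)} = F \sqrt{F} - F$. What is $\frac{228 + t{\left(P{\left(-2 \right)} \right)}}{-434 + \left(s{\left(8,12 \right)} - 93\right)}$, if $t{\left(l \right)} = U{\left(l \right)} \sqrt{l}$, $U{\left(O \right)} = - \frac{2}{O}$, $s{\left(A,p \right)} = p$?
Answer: $- \frac{228}{515} - \frac{i \sqrt[4]{2} \sqrt{i}}{515} \approx -0.44109 - 0.0016328 i$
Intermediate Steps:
$P{\left(F \right)} = 2 + F - F^{\frac{3}{2}}$ ($P{\left(F \right)} = 2 - \left(F \sqrt{F} - F\right) = 2 - \left(F^{\frac{3}{2}} - F\right) = 2 + F - F^{\frac{3}{2}}$)
$t{\left(l \right)} = - \frac{2}{\sqrt{l}}$ ($t{\left(l \right)} = - \frac{2}{l} \sqrt{l} = - \frac{2}{\sqrt{l}}$)
$\frac{228 + t{\left(P{\left(-2 \right)} \right)}}{-434 + \left(s{\left(8,12 \right)} - 93\right)} = \frac{228 - \frac{2}{\sqrt{2 - 2 - \left(-2\right)^{\frac{3}{2}}}}}{-434 + \left(12 - 93\right)} = \frac{228 - \frac{2}{\sqrt{2 - 2 - - 2 i \sqrt{2}}}}{-434 + \left(12 - 93\right)} = \frac{228 - \frac{2}{\sqrt{2 - 2 + 2 i \sqrt{2}}}}{-434 - 81} = \frac{228 - \frac{2}{2^{\frac{3}{4}} \sqrt{i}}}{-515} = \left(228 - 2 \frac{\sqrt[4]{2} \left(- i^{\frac{3}{2}}\right)}{2}\right) \left(- \frac{1}{515}\right) = \left(228 + \sqrt[4]{2} i^{\frac{3}{2}}\right) \left(- \frac{1}{515}\right) = - \frac{228}{515} - \frac{\sqrt[4]{2} i^{\frac{3}{2}}}{515}$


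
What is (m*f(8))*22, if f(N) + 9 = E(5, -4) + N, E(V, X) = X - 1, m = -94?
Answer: 12408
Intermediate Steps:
E(V, X) = -1 + X
f(N) = -14 + N (f(N) = -9 + ((-1 - 4) + N) = -9 + (-5 + N) = -14 + N)
(m*f(8))*22 = -94*(-14 + 8)*22 = -94*(-6)*22 = 564*22 = 12408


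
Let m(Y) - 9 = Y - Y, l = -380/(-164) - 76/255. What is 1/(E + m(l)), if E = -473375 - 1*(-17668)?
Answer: -1/455698 ≈ -2.1944e-6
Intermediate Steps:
l = 21109/10455 (l = -380*(-1/164) - 76*1/255 = 95/41 - 76/255 = 21109/10455 ≈ 2.0190)
m(Y) = 9 (m(Y) = 9 + (Y - Y) = 9 + 0 = 9)
E = -455707 (E = -473375 + 17668 = -455707)
1/(E + m(l)) = 1/(-455707 + 9) = 1/(-455698) = -1/455698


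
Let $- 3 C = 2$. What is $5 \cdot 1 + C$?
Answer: $\frac{13}{3} \approx 4.3333$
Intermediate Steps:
$C = - \frac{2}{3}$ ($C = \left(- \frac{1}{3}\right) 2 = - \frac{2}{3} \approx -0.66667$)
$5 \cdot 1 + C = 5 \cdot 1 - \frac{2}{3} = 5 - \frac{2}{3} = \frac{13}{3}$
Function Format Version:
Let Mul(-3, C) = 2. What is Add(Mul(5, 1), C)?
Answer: Rational(13, 3) ≈ 4.3333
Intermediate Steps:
C = Rational(-2, 3) (C = Mul(Rational(-1, 3), 2) = Rational(-2, 3) ≈ -0.66667)
Add(Mul(5, 1), C) = Add(Mul(5, 1), Rational(-2, 3)) = Add(5, Rational(-2, 3)) = Rational(13, 3)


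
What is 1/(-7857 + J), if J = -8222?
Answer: -1/16079 ≈ -6.2193e-5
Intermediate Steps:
1/(-7857 + J) = 1/(-7857 - 8222) = 1/(-16079) = -1/16079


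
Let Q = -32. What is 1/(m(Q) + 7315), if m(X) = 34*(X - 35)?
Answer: 1/5037 ≈ 0.00019853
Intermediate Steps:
m(X) = -1190 + 34*X (m(X) = 34*(-35 + X) = -1190 + 34*X)
1/(m(Q) + 7315) = 1/((-1190 + 34*(-32)) + 7315) = 1/((-1190 - 1088) + 7315) = 1/(-2278 + 7315) = 1/5037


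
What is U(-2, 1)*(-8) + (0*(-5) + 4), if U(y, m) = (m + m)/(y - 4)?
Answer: 20/3 ≈ 6.6667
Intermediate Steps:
U(y, m) = 2*m/(-4 + y) (U(y, m) = (2*m)/(-4 + y) = 2*m/(-4 + y))
U(-2, 1)*(-8) + (0*(-5) + 4) = (2*1/(-4 - 2))*(-8) + (0*(-5) + 4) = (2*1/(-6))*(-8) + (0 + 4) = (2*1*(-1/6))*(-8) + 4 = -1/3*(-8) + 4 = 8/3 + 4 = 20/3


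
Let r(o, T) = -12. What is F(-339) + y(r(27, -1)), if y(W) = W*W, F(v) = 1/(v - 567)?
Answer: 130463/906 ≈ 144.00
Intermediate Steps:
F(v) = 1/(-567 + v)
y(W) = W²
F(-339) + y(r(27, -1)) = 1/(-567 - 339) + (-12)² = 1/(-906) + 144 = -1/906 + 144 = 130463/906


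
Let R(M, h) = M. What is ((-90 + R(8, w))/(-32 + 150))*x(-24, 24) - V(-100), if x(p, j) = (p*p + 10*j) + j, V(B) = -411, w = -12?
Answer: -10191/59 ≈ -172.73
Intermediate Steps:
x(p, j) = p**2 + 11*j (x(p, j) = (p**2 + 10*j) + j = p**2 + 11*j)
((-90 + R(8, w))/(-32 + 150))*x(-24, 24) - V(-100) = ((-90 + 8)/(-32 + 150))*((-24)**2 + 11*24) - 1*(-411) = (-82/118)*(576 + 264) + 411 = -82*1/118*840 + 411 = -41/59*840 + 411 = -34440/59 + 411 = -10191/59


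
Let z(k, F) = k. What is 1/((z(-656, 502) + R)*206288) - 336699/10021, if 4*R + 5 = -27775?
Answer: -47994761649503/1428443525168 ≈ -33.599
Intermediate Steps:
R = -6945 (R = -5/4 + (¼)*(-27775) = -5/4 - 27775/4 = -6945)
1/((z(-656, 502) + R)*206288) - 336699/10021 = 1/(-656 - 6945*206288) - 336699/10021 = (1/206288)/(-7601) - 336699*1/10021 = -1/7601*1/206288 - 30609/911 = -1/1567995088 - 30609/911 = -47994761649503/1428443525168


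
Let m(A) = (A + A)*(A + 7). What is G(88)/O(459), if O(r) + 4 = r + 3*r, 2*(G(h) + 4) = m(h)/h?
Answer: 91/1832 ≈ 0.049672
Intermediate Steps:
m(A) = 2*A*(7 + A) (m(A) = (2*A)*(7 + A) = 2*A*(7 + A))
G(h) = 3 + h (G(h) = -4 + ((2*h*(7 + h))/h)/2 = -4 + (14 + 2*h)/2 = -4 + (7 + h) = 3 + h)
O(r) = -4 + 4*r (O(r) = -4 + (r + 3*r) = -4 + 4*r)
G(88)/O(459) = (3 + 88)/(-4 + 4*459) = 91/(-4 + 1836) = 91/1832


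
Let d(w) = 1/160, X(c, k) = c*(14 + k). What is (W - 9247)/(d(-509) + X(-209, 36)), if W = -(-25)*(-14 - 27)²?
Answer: -1748160/557333 ≈ -3.1367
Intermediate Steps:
d(w) = 1/160
W = 42025 (W = -(-25)*(-41)² = -(-25)*1681 = -1*(-42025) = 42025)
(W - 9247)/(d(-509) + X(-209, 36)) = (42025 - 9247)/(1/160 - 209*(14 + 36)) = 32778/(1/160 - 209*50) = 32778/(1/160 - 10450) = 32778/(-1671999/160) = 32778*(-160/1671999) = -1748160/557333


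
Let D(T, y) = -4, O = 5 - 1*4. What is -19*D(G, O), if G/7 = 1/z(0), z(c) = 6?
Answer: 76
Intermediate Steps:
O = 1 (O = 5 - 4 = 1)
G = 7/6 ≈ 1.1667
-19*D(G, O) = -19*(-4) = 76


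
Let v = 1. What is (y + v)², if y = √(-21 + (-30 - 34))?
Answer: (1 + I*√85)² ≈ -84.0 + 18.439*I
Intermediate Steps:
y = I*√85 (y = √(-21 - 64) = √(-85) = I*√85 ≈ 9.2195*I)
(y + v)² = (I*√85 + 1)² = (1 + I*√85)²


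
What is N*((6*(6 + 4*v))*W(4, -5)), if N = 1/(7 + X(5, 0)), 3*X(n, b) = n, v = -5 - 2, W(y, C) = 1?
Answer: -198/13 ≈ -15.231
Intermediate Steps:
v = -7
X(n, b) = n/3
N = 3/26 (N = 1/(7 + (1/3)*5) = 1/(7 + 5/3) = 1/(26/3) = 3/26 ≈ 0.11538)
N*((6*(6 + 4*v))*W(4, -5)) = 3*((6*(6 + 4*(-7)))*1)/26 = 3*((6*(6 - 28))*1)/26 = 3*((6*(-22))*1)/26 = 3*(-132*1)/26 = (3/26)*(-132) = -198/13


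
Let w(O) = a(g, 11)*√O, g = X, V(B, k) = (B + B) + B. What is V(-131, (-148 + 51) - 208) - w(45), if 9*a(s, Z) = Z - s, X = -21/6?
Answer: -393 - 29*√5/6 ≈ -403.81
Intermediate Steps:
V(B, k) = 3*B (V(B, k) = 2*B + B = 3*B)
X = -7/2 (X = -21*⅙ = -7/2 ≈ -3.5000)
g = -7/2 ≈ -3.5000
a(s, Z) = -s/9 + Z/9 (a(s, Z) = (Z - s)/9 = -s/9 + Z/9)
w(O) = 29*√O/18 (w(O) = (-⅑*(-7/2) + (⅑)*11)*√O = (7/18 + 11/9)*√O = 29*√O/18)
V(-131, (-148 + 51) - 208) - w(45) = 3*(-131) - 29*√45/18 = -393 - 29*3*√5/18 = -393 - 29*√5/6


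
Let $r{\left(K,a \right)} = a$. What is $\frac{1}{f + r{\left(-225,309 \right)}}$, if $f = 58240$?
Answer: $\frac{1}{58549} \approx 1.708 \cdot 10^{-5}$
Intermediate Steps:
$\frac{1}{f + r{\left(-225,309 \right)}} = \frac{1}{58240 + 309} = \frac{1}{58549}$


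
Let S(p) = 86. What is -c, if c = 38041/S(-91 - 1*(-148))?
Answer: -38041/86 ≈ -442.34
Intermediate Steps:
c = 38041/86 ≈ 442.34
-c = -1*38041/86 = -38041/86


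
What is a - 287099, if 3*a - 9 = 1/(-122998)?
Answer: -105936701425/368994 ≈ -2.8710e+5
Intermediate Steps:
a = 1106981/368994 (a = 3 + (1/3)/(-122998) = 3 + (1/3)*(-1/122998) = 3 - 1/368994 = 1106981/368994 ≈ 3.0000)
a - 287099 = 1106981/368994 - 287099 = -105936701425/368994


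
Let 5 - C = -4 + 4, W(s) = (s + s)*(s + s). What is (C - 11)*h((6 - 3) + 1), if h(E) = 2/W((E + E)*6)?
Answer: -1/768 ≈ -0.0013021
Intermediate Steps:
W(s) = 4*s² (W(s) = (2*s)*(2*s) = 4*s²)
h(E) = 1/(288*E²) (h(E) = 2/((4*((E + E)*6)²)) = 2/((4*((2*E)*6)²)) = 2/((4*(12*E)²)) = 2/((4*(144*E²))) = 2/((576*E²)) = 2*(1/(576*E²)) = 1/(288*E²))
C = 5 (C = 5 - (-4 + 4) = 5 - 1*0 = 5 + 0 = 5)
(C - 11)*h((6 - 3) + 1) = (5 - 11)*(1/(288*((6 - 3) + 1)²)) = -1/(48*(3 + 1)²) = -1/(48*4²) = -1/(48*16) = -6*1/4608 = -1/768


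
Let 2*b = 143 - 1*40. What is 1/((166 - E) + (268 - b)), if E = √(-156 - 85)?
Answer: 1530/586189 + 4*I*√241/586189 ≈ 0.0026101 + 0.00010593*I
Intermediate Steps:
E = I*√241 (E = √(-241) = I*√241 ≈ 15.524*I)
b = 103/2 (b = (143 - 1*40)/2 = (143 - 40)/2 = (½)*103 = 103/2 ≈ 51.500)
1/((166 - E) + (268 - b)) = 1/((166 - I*√241) + (268 - 1*103/2)) = 1/((166 - I*√241) + (268 - 103/2)) = 1/((166 - I*√241) + 433/2) = 1/(765/2 - I*√241)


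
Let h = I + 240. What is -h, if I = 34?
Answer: -274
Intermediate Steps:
h = 274 (h = 34 + 240 = 274)
-h = -1*274 = -274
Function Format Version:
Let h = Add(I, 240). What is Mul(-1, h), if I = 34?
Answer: -274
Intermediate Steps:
h = 274 (h = Add(34, 240) = 274)
Mul(-1, h) = Mul(-1, 274) = -274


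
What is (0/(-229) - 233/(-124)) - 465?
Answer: -57427/124 ≈ -463.12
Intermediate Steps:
(0/(-229) - 233/(-124)) - 465 = (0*(-1/229) - 233*(-1/124)) - 465 = (0 + 233/124) - 465 = 233/124 - 465 = -57427/124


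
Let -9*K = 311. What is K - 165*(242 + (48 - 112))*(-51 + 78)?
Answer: -7137221/9 ≈ -7.9302e+5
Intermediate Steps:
K = -311/9 (K = -1/9*311 = -311/9 ≈ -34.556)
K - 165*(242 + (48 - 112))*(-51 + 78) = -311/9 - 165*(242 + (48 - 112))*(-51 + 78) = -311/9 - 165*(242 - 64)*27 = -311/9 - 29370*27 = -311/9 - 165*4806 = -311/9 - 792990 = -7137221/9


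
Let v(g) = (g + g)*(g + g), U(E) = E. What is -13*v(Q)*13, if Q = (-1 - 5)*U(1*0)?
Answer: 0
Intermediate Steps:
Q = 0 (Q = (-1 - 5)*(1*0) = -6*0 = 0)
v(g) = 4*g² (v(g) = (2*g)*(2*g) = 4*g²)
-13*v(Q)*13 = -52*0²*13 = -52*0*13 = -13*0*13 = 0*13 = 0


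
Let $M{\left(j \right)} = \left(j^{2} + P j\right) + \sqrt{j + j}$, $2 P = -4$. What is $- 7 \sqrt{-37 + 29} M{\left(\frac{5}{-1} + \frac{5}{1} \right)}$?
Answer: $0$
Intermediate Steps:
$P = -2$ ($P = \frac{1}{2} \left(-4\right) = -2$)
$M{\left(j \right)} = j^{2} - 2 j + \sqrt{2} \sqrt{j}$ ($M{\left(j \right)} = \left(j^{2} - 2 j\right) + \sqrt{j + j} = \left(j^{2} - 2 j\right) + \sqrt{2 j} = \left(j^{2} - 2 j\right) + \sqrt{2} \sqrt{j} = j^{2} - 2 j + \sqrt{2} \sqrt{j}$)
$- 7 \sqrt{-37 + 29} M{\left(\frac{5}{-1} + \frac{5}{1} \right)} = - 7 \sqrt{-37 + 29} \left(\left(\frac{5}{-1} + \frac{5}{1}\right)^{2} - 2 \left(\frac{5}{-1} + \frac{5}{1}\right) + \sqrt{2} \sqrt{\frac{5}{-1} + \frac{5}{1}}\right) = - 7 \sqrt{-8} \left(\left(5 \left(-1\right) + 5 \cdot 1\right)^{2} - 2 \left(5 \left(-1\right) + 5 \cdot 1\right) + \sqrt{2} \sqrt{5 \left(-1\right) + 5 \cdot 1}\right) = - 7 \cdot 2 i \sqrt{2} \left(\left(-5 + 5\right)^{2} - 2 \left(-5 + 5\right) + \sqrt{2} \sqrt{-5 + 5}\right) = - 14 i \sqrt{2} \left(0^{2} - 0 + \sqrt{2} \sqrt{0}\right) = - 14 i \sqrt{2} \left(0 + 0 + \sqrt{2} \cdot 0\right) = - 14 i \sqrt{2} \left(0 + 0 + 0\right) = - 14 i \sqrt{2} \cdot 0 = 0$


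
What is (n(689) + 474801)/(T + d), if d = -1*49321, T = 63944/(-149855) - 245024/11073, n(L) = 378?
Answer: -788485619775285/81877952015647 ≈ -9.6300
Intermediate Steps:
T = -37426123432/1659344415 (T = 63944*(-1/149855) - 245024*1/11073 = -63944/149855 - 245024/11073 = -37426123432/1659344415 ≈ -22.555)
d = -49321
(n(689) + 474801)/(T + d) = (378 + 474801)/(-37426123432/1659344415 - 49321) = 475179/(-81877952015647/1659344415) = 475179*(-1659344415/81877952015647) = -788485619775285/81877952015647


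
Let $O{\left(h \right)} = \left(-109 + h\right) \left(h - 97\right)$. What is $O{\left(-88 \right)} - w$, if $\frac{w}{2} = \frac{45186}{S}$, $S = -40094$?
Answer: $\frac{730658101}{20047} \approx 36447.0$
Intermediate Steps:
$O{\left(h \right)} = \left(-109 + h\right) \left(-97 + h\right)$
$w = - \frac{45186}{20047}$ ($w = 2 \frac{45186}{-40094} = 2 \cdot 45186 \left(- \frac{1}{40094}\right) = 2 \left(- \frac{22593}{20047}\right) = - \frac{45186}{20047} \approx -2.254$)
$O{\left(-88 \right)} - w = \left(10573 + \left(-88\right)^{2} - -18128\right) - - \frac{45186}{20047} = \left(10573 + 7744 + 18128\right) + \frac{45186}{20047} = 36445 + \frac{45186}{20047} = \frac{730658101}{20047}$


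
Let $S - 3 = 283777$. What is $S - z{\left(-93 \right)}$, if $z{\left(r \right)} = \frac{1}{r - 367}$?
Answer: $\frac{130538801}{460} \approx 2.8378 \cdot 10^{5}$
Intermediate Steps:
$S = 283780$ ($S = 3 + 283777 = 283780$)
$z{\left(r \right)} = \frac{1}{-367 + r}$
$S - z{\left(-93 \right)} = 283780 - \frac{1}{-367 - 93} = 283780 - \frac{1}{-460} = 283780 - - \frac{1}{460} = 283780 + \frac{1}{460} = \frac{130538801}{460}$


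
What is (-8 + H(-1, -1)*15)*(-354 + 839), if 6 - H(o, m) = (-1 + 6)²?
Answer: -142105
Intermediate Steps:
H(o, m) = -19 (H(o, m) = 6 - (-1 + 6)² = 6 - 1*5² = 6 - 1*25 = 6 - 25 = -19)
(-8 + H(-1, -1)*15)*(-354 + 839) = (-8 - 19*15)*(-354 + 839) = (-8 - 285)*485 = -293*485 = -142105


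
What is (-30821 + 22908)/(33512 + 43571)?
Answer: -7913/77083 ≈ -0.10266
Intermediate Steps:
(-30821 + 22908)/(33512 + 43571) = -7913/77083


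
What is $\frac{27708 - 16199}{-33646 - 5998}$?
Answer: $- \frac{677}{2332} \approx -0.29031$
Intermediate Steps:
$\frac{27708 - 16199}{-33646 - 5998} = \frac{11509}{-39644} = 11509 \left(- \frac{1}{39644}\right) = - \frac{677}{2332}$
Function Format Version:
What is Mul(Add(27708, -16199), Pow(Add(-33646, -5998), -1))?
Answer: Rational(-677, 2332) ≈ -0.29031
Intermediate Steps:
Mul(Add(27708, -16199), Pow(Add(-33646, -5998), -1)) = Mul(11509, Pow(-39644, -1)) = Mul(11509, Rational(-1, 39644)) = Rational(-677, 2332)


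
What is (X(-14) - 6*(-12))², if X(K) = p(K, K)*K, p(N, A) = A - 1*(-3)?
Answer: 51076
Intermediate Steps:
p(N, A) = 3 + A (p(N, A) = A + 3 = 3 + A)
X(K) = K*(3 + K) (X(K) = (3 + K)*K = K*(3 + K))
(X(-14) - 6*(-12))² = (-14*(3 - 14) - 6*(-12))² = (-14*(-11) + 72)² = (154 + 72)² = 226² = 51076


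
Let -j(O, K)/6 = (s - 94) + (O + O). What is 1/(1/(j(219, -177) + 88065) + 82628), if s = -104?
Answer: 86625/7157650501 ≈ 1.2102e-5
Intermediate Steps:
j(O, K) = 1188 - 12*O (j(O, K) = -6*((-104 - 94) + (O + O)) = -6*(-198 + 2*O) = 1188 - 12*O)
1/(1/(j(219, -177) + 88065) + 82628) = 1/(1/((1188 - 12*219) + 88065) + 82628) = 1/(1/((1188 - 2628) + 88065) + 82628) = 1/(1/(-1440 + 88065) + 82628) = 1/(1/86625 + 82628) = 1/(7157650501/86625) = 86625/7157650501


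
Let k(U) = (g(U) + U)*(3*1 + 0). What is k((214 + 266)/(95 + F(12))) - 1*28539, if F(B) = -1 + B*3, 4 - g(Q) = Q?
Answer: -28527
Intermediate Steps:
g(Q) = 4 - Q
F(B) = -1 + 3*B
k(U) = 12 (k(U) = ((4 - U) + U)*(3*1 + 0) = 4*(3 + 0) = 4*3 = 12)
k((214 + 266)/(95 + F(12))) - 1*28539 = 12 - 1*28539 = 12 - 28539 = -28527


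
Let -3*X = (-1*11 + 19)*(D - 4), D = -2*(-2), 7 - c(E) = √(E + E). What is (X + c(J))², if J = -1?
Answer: (7 - I*√2)² ≈ 47.0 - 19.799*I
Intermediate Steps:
c(E) = 7 - √2*√E (c(E) = 7 - √(E + E) = 7 - √(2*E) = 7 - √2*√E)
D = 4
X = 0 (X = -(-1*11 + 19)*(4 - 4)/3 = -(-11 + 19)*0/3 = -8*0/3 = -⅓*0 = 0)
(X + c(J))² = (0 + (7 - √2*√(-1)))² = (0 + (7 - √2*I))² = (0 + (7 - I*√2))² = (7 - I*√2)²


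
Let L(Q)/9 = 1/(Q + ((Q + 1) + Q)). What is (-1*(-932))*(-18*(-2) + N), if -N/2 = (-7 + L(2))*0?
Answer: 33552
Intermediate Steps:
L(Q) = 9/(1 + 3*Q) (L(Q) = 9/(Q + ((Q + 1) + Q)) = 9/(Q + ((1 + Q) + Q)) = 9/(Q + (1 + 2*Q)) = 9/(1 + 3*Q))
N = 0 (N = -2*(-7 + 9/(1 + 3*2))*0 = -2*(-7 + 9/(1 + 6))*0 = -2*(-7 + 9/7)*0 = -(-80)*0/7 = -2*0 = 0)
(-1*(-932))*(-18*(-2) + N) = (-1*(-932))*(-18*(-2) + 0) = 932*(36 + 0) = 932*36 = 33552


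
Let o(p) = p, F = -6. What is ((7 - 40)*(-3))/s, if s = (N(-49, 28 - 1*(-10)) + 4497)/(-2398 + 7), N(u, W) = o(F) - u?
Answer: -236709/4540 ≈ -52.139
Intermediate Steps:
N(u, W) = -6 - u
s = -4540/2391 (s = ((-6 - 1*(-49)) + 4497)/(-2398 + 7) = ((-6 + 49) + 4497)/(-2391) = (43 + 4497)*(-1/2391) = 4540*(-1/2391) = -4540/2391 ≈ -1.8988)
((7 - 40)*(-3))/s = ((7 - 40)*(-3))/(-4540/2391) = -33*(-3)*(-2391/4540) = 99*(-2391/4540) = -236709/4540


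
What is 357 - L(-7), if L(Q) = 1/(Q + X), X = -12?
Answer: 6784/19 ≈ 357.05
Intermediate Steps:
L(Q) = 1/(-12 + Q) (L(Q) = 1/(Q - 12) = 1/(-12 + Q))
357 - L(-7) = 357 - 1/(-12 - 7) = 357 - 1/(-19) = 357 - 1*(-1/19) = 357 + 1/19 = 6784/19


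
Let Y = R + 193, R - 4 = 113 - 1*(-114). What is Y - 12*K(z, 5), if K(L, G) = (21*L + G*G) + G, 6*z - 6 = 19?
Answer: -986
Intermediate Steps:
z = 25/6 (z = 1 + (⅙)*19 = 1 + 19/6 = 25/6 ≈ 4.1667)
R = 231 (R = 4 + (113 - 1*(-114)) = 4 + (113 + 114) = 4 + 227 = 231)
Y = 424 (Y = 231 + 193 = 424)
K(L, G) = G + G² + 21*L (K(L, G) = (21*L + G²) + G = (G² + 21*L) + G = G + G² + 21*L)
Y - 12*K(z, 5) = 424 - 12*(5 + 5² + 21*(25/6)) = 424 - 12*(5 + 25 + 175/2) = 424 - 12*235/2 = 424 - 1410 = -986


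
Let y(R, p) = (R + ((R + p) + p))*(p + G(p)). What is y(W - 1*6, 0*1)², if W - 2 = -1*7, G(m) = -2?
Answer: 1936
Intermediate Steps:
W = -5 (W = 2 - 1*7 = 2 - 7 = -5)
y(R, p) = (-2 + p)*(2*R + 2*p) (y(R, p) = (R + ((R + p) + p))*(p - 2) = (R + (R + 2*p))*(-2 + p) = (2*R + 2*p)*(-2 + p) = (-2 + p)*(2*R + 2*p))
y(W - 1*6, 0*1)² = (-4*(-5 - 1*6) - 0 + 2*(0*1)² + 2*(-5 - 1*6)*(0*1))² = (-4*(-5 - 6) - 4*0 + 2*0² + 2*(-5 - 6)*0)² = (-4*(-11) + 0 + 2*0 + 2*(-11)*0)² = (44 + 0 + 0 + 0)² = 44² = 1936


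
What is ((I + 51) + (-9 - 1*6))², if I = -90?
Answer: 2916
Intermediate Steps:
((I + 51) + (-9 - 1*6))² = ((-90 + 51) + (-9 - 1*6))² = (-39 + (-9 - 6))² = (-39 - 15)² = (-54)² = 2916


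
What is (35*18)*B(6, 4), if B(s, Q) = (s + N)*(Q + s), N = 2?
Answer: 50400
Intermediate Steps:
B(s, Q) = (2 + s)*(Q + s) (B(s, Q) = (s + 2)*(Q + s) = (2 + s)*(Q + s))
(35*18)*B(6, 4) = (35*18)*(6² + 2*4 + 2*6 + 4*6) = 630*(36 + 8 + 12 + 24) = 630*80 = 50400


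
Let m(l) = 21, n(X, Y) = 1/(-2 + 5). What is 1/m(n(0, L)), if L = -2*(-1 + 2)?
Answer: 1/21 ≈ 0.047619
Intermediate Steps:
L = -2 (L = -2*1 = -2)
n(X, Y) = ⅓ (n(X, Y) = 1/3 = ⅓)
1/m(n(0, L)) = 1/21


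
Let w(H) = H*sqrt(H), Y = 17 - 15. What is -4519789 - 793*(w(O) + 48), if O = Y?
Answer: -4557853 - 1586*sqrt(2) ≈ -4.5601e+6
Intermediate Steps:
Y = 2
O = 2
w(H) = H**(3/2)
-4519789 - 793*(w(O) + 48) = -4519789 - 793*(2**(3/2) + 48) = -4519789 - 793*(2*sqrt(2) + 48) = -4519789 - 793*(48 + 2*sqrt(2)) = -4519789 + (-38064 - 1586*sqrt(2)) = -4557853 - 1586*sqrt(2)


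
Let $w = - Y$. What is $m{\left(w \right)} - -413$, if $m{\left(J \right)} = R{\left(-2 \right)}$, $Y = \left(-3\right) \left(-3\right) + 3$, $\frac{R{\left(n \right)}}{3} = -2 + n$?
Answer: $401$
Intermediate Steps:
$R{\left(n \right)} = -6 + 3 n$ ($R{\left(n \right)} = 3 \left(-2 + n\right) = -6 + 3 n$)
$Y = 12$ ($Y = 9 + 3 = 12$)
$w = -12$ ($w = \left(-1\right) 12 = -12$)
$m{\left(J \right)} = -12$ ($m{\left(J \right)} = -6 + 3 \left(-2\right) = -6 - 6 = -12$)
$m{\left(w \right)} - -413 = -12 - -413 = -12 + 413 = 401$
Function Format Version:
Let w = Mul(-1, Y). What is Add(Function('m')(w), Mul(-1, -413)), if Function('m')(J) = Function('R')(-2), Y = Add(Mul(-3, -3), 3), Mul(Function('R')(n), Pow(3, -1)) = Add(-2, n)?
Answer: 401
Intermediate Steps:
Function('R')(n) = Add(-6, Mul(3, n)) (Function('R')(n) = Mul(3, Add(-2, n)) = Add(-6, Mul(3, n)))
Y = 12 (Y = Add(9, 3) = 12)
w = -12 (w = Mul(-1, 12) = -12)
Function('m')(J) = -12 (Function('m')(J) = Add(-6, Mul(3, -2)) = Add(-6, -6) = -12)
Add(Function('m')(w), Mul(-1, -413)) = Add(-12, Mul(-1, -413)) = Add(-12, 413) = 401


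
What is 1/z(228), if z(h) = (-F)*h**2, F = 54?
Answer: -1/2807136 ≈ -3.5623e-7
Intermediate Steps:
z(h) = -54*h**2 (z(h) = (-1*54)*h**2 = -54*h**2)
1/z(228) = 1/(-54*228**2) = 1/(-54*51984) = 1/(-2807136) = -1/2807136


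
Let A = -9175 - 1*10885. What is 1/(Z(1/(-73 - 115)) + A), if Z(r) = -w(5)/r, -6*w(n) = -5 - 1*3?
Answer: -3/59428 ≈ -5.0481e-5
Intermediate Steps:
w(n) = 4/3 (w(n) = -(-5 - 1*3)/6 = -(-5 - 3)/6 = -1/6*(-8) = 4/3)
Z(r) = -4/(3*r)
A = -20060 (A = -9175 - 10885 = -20060)
1/(Z(1/(-73 - 115)) + A) = 1/(-4/(3*(1/(-73 - 115))) - 20060) = 1/(-4/(3*(1/(-188))) - 20060) = 1/(-4/(3*(-1/188)) - 20060) = 1/(-4/3*(-188) - 20060) = 1/(752/3 - 20060) = 1/(-59428/3) = -3/59428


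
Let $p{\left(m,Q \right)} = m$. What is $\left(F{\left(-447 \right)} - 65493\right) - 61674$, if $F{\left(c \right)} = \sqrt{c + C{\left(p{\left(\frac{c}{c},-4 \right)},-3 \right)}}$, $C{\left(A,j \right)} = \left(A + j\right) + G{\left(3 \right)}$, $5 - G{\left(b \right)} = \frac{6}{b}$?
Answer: $-127167 + i \sqrt{446} \approx -1.2717 \cdot 10^{5} + 21.119 i$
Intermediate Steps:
$G{\left(b \right)} = 5 - \frac{6}{b}$
$C{\left(A,j \right)} = 3 + A + j$ ($C{\left(A,j \right)} = \left(A + j\right) + \left(5 - \frac{6}{3}\right) = \left(A + j\right) + \left(5 - 2\right) = \left(A + j\right) + 3 = 3 + A + j$)
$F{\left(c \right)} = \sqrt{1 + c}$ ($F{\left(c \right)} = \sqrt{c + \left(3 + \frac{c}{c} - 3\right)} = \sqrt{c + \left(3 + 1 - 3\right)} = \sqrt{c + 1} = \sqrt{1 + c}$)
$\left(F{\left(-447 \right)} - 65493\right) - 61674 = \left(\sqrt{1 - 447} - 65493\right) - 61674 = \left(\sqrt{-446} - 65493\right) - 61674 = \left(i \sqrt{446} - 65493\right) - 61674 = \left(-65493 + i \sqrt{446}\right) - 61674 = -127167 + i \sqrt{446}$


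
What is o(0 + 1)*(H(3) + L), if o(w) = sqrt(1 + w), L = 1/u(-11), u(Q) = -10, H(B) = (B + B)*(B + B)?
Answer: 359*sqrt(2)/10 ≈ 50.770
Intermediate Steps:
H(B) = 4*B**2 (H(B) = (2*B)*(2*B) = 4*B**2)
L = -1/10 (L = 1/(-10) = -1/10 ≈ -0.10000)
o(0 + 1)*(H(3) + L) = sqrt(1 + (0 + 1))*(4*3**2 - 1/10) = sqrt(1 + 1)*(4*9 - 1/10) = sqrt(2)*(36 - 1/10) = sqrt(2)*(359/10) = 359*sqrt(2)/10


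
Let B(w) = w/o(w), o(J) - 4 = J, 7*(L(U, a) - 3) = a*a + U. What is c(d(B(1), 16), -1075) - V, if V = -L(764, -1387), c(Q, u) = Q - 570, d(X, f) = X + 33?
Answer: 9603982/35 ≈ 2.7440e+5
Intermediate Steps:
L(U, a) = 3 + U/7 + a²/7 (L(U, a) = 3 + (a*a + U)/7 = 3 + (a² + U)/7 = 3 + (U + a²)/7 = 3 + (U/7 + a²/7) = 3 + U/7 + a²/7)
o(J) = 4 + J
B(w) = w/(4 + w)
d(X, f) = 33 + X
c(Q, u) = -570 + Q
V = -1924554/7 (V = -(3 + (⅐)*764 + (⅐)*(-1387)²) = -(3 + 764/7 + (⅐)*1923769) = -(3 + 764/7 + 1923769/7) = -1*1924554/7 = -1924554/7 ≈ -2.7494e+5)
c(d(B(1), 16), -1075) - V = (-570 + (33 + 1/(4 + 1))) - 1*(-1924554/7) = (-570 + (33 + 1/5)) + 1924554/7 = (-570 + (33 + 1*(⅕))) + 1924554/7 = (-570 + (33 + ⅕)) + 1924554/7 = (-570 + 166/5) + 1924554/7 = -2684/5 + 1924554/7 = 9603982/35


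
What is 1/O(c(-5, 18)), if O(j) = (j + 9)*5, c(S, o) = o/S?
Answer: 1/27 ≈ 0.037037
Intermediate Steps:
O(j) = 45 + 5*j (O(j) = (9 + j)*5 = 45 + 5*j)
1/O(c(-5, 18)) = 1/(45 + 5*(18/(-5))) = 1/(45 + 5*(18*(-⅕))) = 1/(45 + 5*(-18/5)) = 1/(45 - 18) = 1/27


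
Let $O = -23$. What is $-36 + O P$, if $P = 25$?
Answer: $-611$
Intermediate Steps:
$-36 + O P = -36 - 575 = -611$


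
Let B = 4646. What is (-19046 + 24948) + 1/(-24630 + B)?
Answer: 117945567/19984 ≈ 5902.0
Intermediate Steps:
(-19046 + 24948) + 1/(-24630 + B) = (-19046 + 24948) + 1/(-24630 + 4646) = 5902 + 1/(-19984) = 5902 - 1/19984 = 117945567/19984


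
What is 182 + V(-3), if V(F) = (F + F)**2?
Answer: 218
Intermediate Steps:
V(F) = 4*F**2 (V(F) = (2*F)**2 = 4*F**2)
182 + V(-3) = 182 + 4*(-3)**2 = 182 + 4*9 = 182 + 36 = 218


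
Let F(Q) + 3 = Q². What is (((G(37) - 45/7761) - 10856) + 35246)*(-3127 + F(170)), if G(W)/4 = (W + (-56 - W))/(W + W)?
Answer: 60154810780470/95719 ≈ 6.2845e+8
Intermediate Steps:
G(W) = -112/W (G(W) = 4*((W + (-56 - W))/(W + W)) = 4*(-56*1/(2*W)) = 4*(-28/W) = -112/W)
F(Q) = -3 + Q²
(((G(37) - 45/7761) - 10856) + 35246)*(-3127 + F(170)) = (((-112/37 - 45/7761) - 10856) + 35246)*(-3127 + (-3 + 170²)) = (((-112*1/37 - 45*1/7761) - 10856) + 35246)*(-3127 + (-3 + 28900)) = (((-112/37 - 15/2587) - 10856) + 35246)*(-3127 + 28897) = ((-290299/95719 - 10856) + 35246)*25770 = (-1039415763/95719 + 35246)*25770 = (2334296111/95719)*25770 = 60154810780470/95719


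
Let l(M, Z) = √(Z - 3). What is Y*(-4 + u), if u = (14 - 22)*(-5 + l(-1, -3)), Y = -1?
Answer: -36 + 8*I*√6 ≈ -36.0 + 19.596*I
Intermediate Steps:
l(M, Z) = √(-3 + Z)
u = 40 - 8*I*√6 (u = (14 - 22)*(-5 + √(-3 - 3)) = -8*(-5 + √(-6)) = -8*(-5 + I*√6) = 40 - 8*I*√6 ≈ 40.0 - 19.596*I)
Y*(-4 + u) = -(-4 + (40 - 8*I*√6)) = -(36 - 8*I*√6) = -36 + 8*I*√6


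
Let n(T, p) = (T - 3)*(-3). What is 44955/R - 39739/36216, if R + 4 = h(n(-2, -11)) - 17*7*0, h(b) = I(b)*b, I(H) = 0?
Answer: -407062309/36216 ≈ -11240.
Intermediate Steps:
n(T, p) = 9 - 3*T (n(T, p) = (-3 + T)*(-3) = 9 - 3*T)
h(b) = 0 (h(b) = 0*b = 0)
R = -4 (R = -4 + (0 - 17*7*0) = -4 + (0 - 119*0) = -4 + (0 - 1*0) = -4 + (0 + 0) = -4 + 0 = -4)
44955/R - 39739/36216 = 44955/(-4) - 39739/36216 = 44955*(-¼) - 39739*1/36216 = -44955/4 - 39739/36216 = -407062309/36216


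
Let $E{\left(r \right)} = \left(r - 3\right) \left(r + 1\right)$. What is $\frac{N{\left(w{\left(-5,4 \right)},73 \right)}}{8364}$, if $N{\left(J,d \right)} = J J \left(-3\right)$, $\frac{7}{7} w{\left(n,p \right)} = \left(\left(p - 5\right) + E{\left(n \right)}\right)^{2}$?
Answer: $- \frac{923521}{2788} \approx -331.25$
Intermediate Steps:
$E{\left(r \right)} = \left(1 + r\right) \left(-3 + r\right)$ ($E{\left(r \right)} = \left(-3 + r\right) \left(1 + r\right) = \left(1 + r\right) \left(-3 + r\right)$)
$w{\left(n,p \right)} = \left(-8 + p + n^{2} - 2 n\right)^{2}$ ($w{\left(n,p \right)} = \left(\left(p - 5\right) - \left(3 - n^{2} + 2 n\right)\right)^{2} = \left(\left(-5 + p\right) - \left(3 - n^{2} + 2 n\right)\right)^{2} = \left(-8 + p + n^{2} - 2 n\right)^{2}$)
$N{\left(J,d \right)} = - 3 J^{2}$ ($N{\left(J,d \right)} = J^{2} \left(-3\right) = - 3 J^{2}$)
$\frac{N{\left(w{\left(-5,4 \right)},73 \right)}}{8364} = \frac{\left(-3\right) \left(\left(-8 + 4 + \left(-5\right)^{2} - -10\right)^{2}\right)^{2}}{8364} = - 3 \left(\left(-8 + 4 + 25 + 10\right)^{2}\right)^{2} \cdot \frac{1}{8364} = - 3 \left(31^{2}\right)^{2} \cdot \frac{1}{8364} = - 3 \cdot 961^{2} \cdot \frac{1}{8364} = \left(-3\right) 923521 \cdot \frac{1}{8364} = \left(-2770563\right) \frac{1}{8364} = - \frac{923521}{2788}$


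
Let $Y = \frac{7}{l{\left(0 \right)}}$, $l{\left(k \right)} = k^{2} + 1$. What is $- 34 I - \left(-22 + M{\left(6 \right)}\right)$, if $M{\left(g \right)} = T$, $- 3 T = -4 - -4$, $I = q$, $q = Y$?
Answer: $-216$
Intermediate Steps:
$l{\left(k \right)} = 1 + k^{2}$
$Y = 7$ ($Y = \frac{7}{1 + 0^{2}} = \frac{7}{1 + 0} = \frac{7}{1} = 7 \cdot 1 = 7$)
$q = 7$
$I = 7$
$T = 0$ ($T = - \frac{-4 - -4}{3} = - \frac{-4 + 4}{3} = \left(- \frac{1}{3}\right) 0 = 0$)
$M{\left(g \right)} = 0$
$- 34 I - \left(-22 + M{\left(6 \right)}\right) = \left(-34\right) 7 + \left(22 - 0\right) = -238 + \left(22 + 0\right) = -238 + 22 = -216$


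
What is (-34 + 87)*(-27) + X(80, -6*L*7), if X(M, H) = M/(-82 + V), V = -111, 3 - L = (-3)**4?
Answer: -276263/193 ≈ -1431.4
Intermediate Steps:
L = -78 (L = 3 - 1*(-3)**4 = 3 - 1*81 = 3 - 81 = -78)
X(M, H) = -M/193 (X(M, H) = M/(-82 - 111) = M/(-193) = -M/193)
(-34 + 87)*(-27) + X(80, -6*L*7) = (-34 + 87)*(-27) - 1/193*80 = 53*(-27) - 80/193 = -1431 - 80/193 = -276263/193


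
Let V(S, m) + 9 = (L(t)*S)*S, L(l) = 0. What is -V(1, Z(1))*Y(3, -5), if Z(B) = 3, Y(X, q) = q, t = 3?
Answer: -45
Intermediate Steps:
V(S, m) = -9 (V(S, m) = -9 + (0*S)*S = -9 + 0*S = -9 + 0 = -9)
-V(1, Z(1))*Y(3, -5) = -(-9)*(-5) = -1*45 = -45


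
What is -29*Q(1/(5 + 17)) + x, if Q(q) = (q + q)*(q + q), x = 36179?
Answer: 4377630/121 ≈ 36179.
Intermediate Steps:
Q(q) = 4*q**2 (Q(q) = (2*q)*(2*q) = 4*q**2)
-29*Q(1/(5 + 17)) + x = -116*(1/(5 + 17))**2 + 36179 = -116*(1/22)**2 + 36179 = -116/484 + 36179 = -29*1/121 + 36179 = -29/121 + 36179 = 4377630/121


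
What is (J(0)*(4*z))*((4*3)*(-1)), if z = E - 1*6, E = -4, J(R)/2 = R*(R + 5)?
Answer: 0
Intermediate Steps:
J(R) = 2*R*(5 + R) (J(R) = 2*(R*(R + 5)) = 2*(R*(5 + R)) = 2*R*(5 + R))
z = -10 (z = -4 - 1*6 = -4 - 6 = -10)
(J(0)*(4*z))*((4*3)*(-1)) = ((2*0*(5 + 0))*(4*(-10)))*((4*3)*(-1)) = ((2*0*5)*(-40))*(12*(-1)) = (0*(-40))*(-12) = 0*(-12) = 0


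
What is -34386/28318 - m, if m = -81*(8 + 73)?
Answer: 92880006/14159 ≈ 6559.8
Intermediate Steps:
m = -6561 (m = -81*81 = -6561)
-34386/28318 - m = -34386/28318 - 1*(-6561) = -34386*1/28318 + 6561 = -17193/14159 + 6561 = 92880006/14159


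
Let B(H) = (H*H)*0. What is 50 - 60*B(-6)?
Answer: 50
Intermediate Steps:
B(H) = 0 (B(H) = H**2*0 = 0)
50 - 60*B(-6) = 50 - 60*0 = 50 + 0 = 50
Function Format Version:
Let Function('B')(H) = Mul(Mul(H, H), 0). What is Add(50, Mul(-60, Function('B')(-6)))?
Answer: 50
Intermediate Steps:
Function('B')(H) = 0 (Function('B')(H) = Mul(Pow(H, 2), 0) = 0)
Add(50, Mul(-60, Function('B')(-6))) = Add(50, Mul(-60, 0)) = Add(50, 0) = 50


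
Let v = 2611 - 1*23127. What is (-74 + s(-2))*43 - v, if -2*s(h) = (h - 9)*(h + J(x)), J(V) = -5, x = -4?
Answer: 31357/2 ≈ 15679.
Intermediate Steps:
s(h) = -(-9 + h)*(-5 + h)/2 (s(h) = -(h - 9)*(h - 5)/2 = -(-9 + h)*(-5 + h)/2)
v = -20516 (v = 2611 - 23127 = -20516)
(-74 + s(-2))*43 - v = (-74 + (-45/2 + 7*(-2) - ½*(-2)²))*43 - 1*(-20516) = (-74 + (-45/2 - 14 - ½*4))*43 + 20516 = (-74 + (-45/2 - 14 - 2))*43 + 20516 = (-74 - 77/2)*43 + 20516 = -225/2*43 + 20516 = -9675/2 + 20516 = 31357/2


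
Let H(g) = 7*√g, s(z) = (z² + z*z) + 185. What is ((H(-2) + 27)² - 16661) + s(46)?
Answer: -11613 + 378*I*√2 ≈ -11613.0 + 534.57*I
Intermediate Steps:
s(z) = 185 + 2*z² (s(z) = (z² + z²) + 185 = 2*z² + 185 = 185 + 2*z²)
((H(-2) + 27)² - 16661) + s(46) = ((7*√(-2) + 27)² - 16661) + (185 + 2*46²) = ((7*(I*√2) + 27)² - 16661) + (185 + 2*2116) = ((7*I*√2 + 27)² - 16661) + (185 + 4232) = ((27 + 7*I*√2)² - 16661) + 4417 = (-16661 + (27 + 7*I*√2)²) + 4417 = -12244 + (27 + 7*I*√2)²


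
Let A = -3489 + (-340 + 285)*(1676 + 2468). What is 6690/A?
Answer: -6690/231409 ≈ -0.028910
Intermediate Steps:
A = -231409 (A = -3489 - 55*4144 = -3489 - 227920 = -231409)
6690/A = 6690/(-231409) = 6690*(-1/231409) = -6690/231409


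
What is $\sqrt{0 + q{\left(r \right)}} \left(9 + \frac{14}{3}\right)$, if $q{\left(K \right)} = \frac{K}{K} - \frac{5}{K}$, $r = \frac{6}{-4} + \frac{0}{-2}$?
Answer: $\frac{41 \sqrt{39}}{9} \approx 28.449$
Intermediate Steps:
$r = - \frac{3}{2}$ ($r = 6 \left(- \frac{1}{4}\right) + 0 \left(- \frac{1}{2}\right) = - \frac{3}{2} + 0 = - \frac{3}{2} \approx -1.5$)
$q{\left(K \right)} = 1 - \frac{5}{K}$
$\sqrt{0 + q{\left(r \right)}} \left(9 + \frac{14}{3}\right) = \sqrt{0 + \frac{-5 - \frac{3}{2}}{- \frac{3}{2}}} \left(9 + \frac{14}{3}\right) = \sqrt{0 - - \frac{13}{3}} \left(9 + 14 \cdot \frac{1}{3}\right) = \sqrt{0 + \frac{13}{3}} \left(9 + \frac{14}{3}\right) = \sqrt{\frac{13}{3}} \cdot \frac{41}{3} = \frac{\sqrt{39}}{3} \cdot \frac{41}{3} = \frac{41 \sqrt{39}}{9}$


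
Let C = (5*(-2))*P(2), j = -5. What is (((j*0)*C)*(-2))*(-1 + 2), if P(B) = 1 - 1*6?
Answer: 0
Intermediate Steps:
P(B) = -5 (P(B) = 1 - 6 = -5)
C = 50 (C = (5*(-2))*(-5) = -10*(-5) = 50)
(((j*0)*C)*(-2))*(-1 + 2) = ((-5*0*50)*(-2))*(-1 + 2) = ((0*50)*(-2))*1 = (0*(-2))*1 = 0*1 = 0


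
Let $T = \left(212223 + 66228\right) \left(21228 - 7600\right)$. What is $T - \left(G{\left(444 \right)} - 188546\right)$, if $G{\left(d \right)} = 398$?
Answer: $3794918376$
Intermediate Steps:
$T = 3794730228$ ($T = 278451 \cdot 13628 = 3794730228$)
$T - \left(G{\left(444 \right)} - 188546\right) = 3794730228 - \left(398 - 188546\right) = 3794730228 - -188148 = 3794730228 + 188148 = 3794918376$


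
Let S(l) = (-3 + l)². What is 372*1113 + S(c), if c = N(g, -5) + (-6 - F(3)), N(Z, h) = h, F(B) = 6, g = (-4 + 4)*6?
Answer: 414436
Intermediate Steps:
g = 0 (g = 0*6 = 0)
c = -17 (c = -5 + (-6 - 1*6) = -5 + (-6 - 6) = -5 - 12 = -17)
372*1113 + S(c) = 372*1113 + (-3 - 17)² = 414036 + (-20)² = 414036 + 400 = 414436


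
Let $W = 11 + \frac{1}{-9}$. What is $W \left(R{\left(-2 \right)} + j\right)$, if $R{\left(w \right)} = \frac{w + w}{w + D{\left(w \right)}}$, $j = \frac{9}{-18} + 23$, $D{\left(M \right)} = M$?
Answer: $\frac{2303}{9} \approx 255.89$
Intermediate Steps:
$j = \frac{45}{2}$ ($j = 9 \left(- \frac{1}{18}\right) + 23 = - \frac{1}{2} + 23 = \frac{45}{2} \approx 22.5$)
$W = \frac{98}{9}$ ($W = 11 - \frac{1}{9} = \frac{98}{9} \approx 10.889$)
$R{\left(w \right)} = 1$ ($R{\left(w \right)} = \frac{w + w}{w + w} = \frac{2 w}{2 w} = 2 w \frac{1}{2 w} = 1$)
$W \left(R{\left(-2 \right)} + j\right) = \frac{98 \left(1 + \frac{45}{2}\right)}{9} = \frac{98}{9} \cdot \frac{47}{2} = \frac{2303}{9}$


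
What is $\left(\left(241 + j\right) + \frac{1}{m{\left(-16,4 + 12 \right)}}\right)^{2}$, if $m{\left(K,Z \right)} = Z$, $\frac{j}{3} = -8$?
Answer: $\frac{12061729}{256} \approx 47116.0$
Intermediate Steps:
$j = -24$ ($j = 3 \left(-8\right) = -24$)
$\left(\left(241 + j\right) + \frac{1}{m{\left(-16,4 + 12 \right)}}\right)^{2} = \left(\left(241 - 24\right) + \frac{1}{4 + 12}\right)^{2} = \left(217 + \frac{1}{16}\right)^{2} = \left(\frac{3473}{16}\right)^{2} = \frac{12061729}{256}$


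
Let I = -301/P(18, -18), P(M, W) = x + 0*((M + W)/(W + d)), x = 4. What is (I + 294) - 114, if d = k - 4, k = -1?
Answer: 419/4 ≈ 104.75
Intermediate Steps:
d = -5 (d = -1 - 4 = -5)
P(M, W) = 4 (P(M, W) = 4 + 0*((M + W)/(W - 5)) = 4 + 0*((M + W)/(-5 + W)) = 4 + 0 = 4)
I = -301/4 ≈ -75.250
(I + 294) - 114 = (-301/4 + 294) - 114 = 875/4 - 114 = 419/4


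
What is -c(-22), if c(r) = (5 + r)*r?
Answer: -374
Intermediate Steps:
c(r) = r*(5 + r)
-c(-22) = -(-22)*(5 - 22) = -(-22)*(-17) = -1*374 = -374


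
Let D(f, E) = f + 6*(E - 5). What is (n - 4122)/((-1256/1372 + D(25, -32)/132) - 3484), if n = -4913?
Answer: 409068660/157850603 ≈ 2.5915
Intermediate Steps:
D(f, E) = -30 + f + 6*E (D(f, E) = f + 6*(-5 + E) = f + (-30 + 6*E) = -30 + f + 6*E)
(n - 4122)/((-1256/1372 + D(25, -32)/132) - 3484) = (-4913 - 4122)/((-1256/1372 + (-30 + 25 + 6*(-32))/132) - 3484) = -9035/((-1256*1/1372 + (-30 + 25 - 192)*(1/132)) - 3484) = -9035/((-314/343 - 197*1/132) - 3484) = -9035/((-314/343 - 197/132) - 3484) = -9035/(-109019/45276 - 3484) = -9035/(-157850603/45276) = -9035*(-45276/157850603) = 409068660/157850603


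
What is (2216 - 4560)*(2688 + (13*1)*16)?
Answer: -6788224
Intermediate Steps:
(2216 - 4560)*(2688 + (13*1)*16) = -2344*(2688 + 13*16) = -2344*(2688 + 208) = -2344*2896 = -6788224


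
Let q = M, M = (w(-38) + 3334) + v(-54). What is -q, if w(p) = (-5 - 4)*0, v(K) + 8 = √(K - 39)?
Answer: -3326 - I*√93 ≈ -3326.0 - 9.6436*I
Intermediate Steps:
v(K) = -8 + √(-39 + K) (v(K) = -8 + √(K - 39) = -8 + √(-39 + K))
w(p) = 0 (w(p) = -9*0 = 0)
M = 3326 + I*√93 (M = (0 + 3334) + (-8 + √(-39 - 54)) = 3334 + (-8 + √(-93)) = 3334 + (-8 + I*√93) = 3326 + I*√93 ≈ 3326.0 + 9.6436*I)
q = 3326 + I*√93 ≈ 3326.0 + 9.6436*I
-q = -(3326 + I*√93) = -3326 - I*√93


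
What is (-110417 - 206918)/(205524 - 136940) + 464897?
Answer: 31884178513/68584 ≈ 4.6489e+5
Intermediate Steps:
(-110417 - 206918)/(205524 - 136940) + 464897 = -317335/68584 + 464897 = 31884178513/68584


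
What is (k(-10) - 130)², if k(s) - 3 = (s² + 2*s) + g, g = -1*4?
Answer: 2601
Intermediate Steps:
g = -4
k(s) = -1 + s² + 2*s (k(s) = 3 + ((s² + 2*s) - 4) = 3 + (-4 + s² + 2*s) = -1 + s² + 2*s)
(k(-10) - 130)² = ((-1 + (-10)² + 2*(-10)) - 130)² = ((-1 + 100 - 20) - 130)² = (79 - 130)² = (-51)² = 2601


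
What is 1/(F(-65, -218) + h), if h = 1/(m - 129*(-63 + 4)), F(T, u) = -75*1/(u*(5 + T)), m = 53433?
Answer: -13307592/76087 ≈ -174.90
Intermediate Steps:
F(T, u) = -75/(u*(5 + T)) (F(T, u) = -75*1/(u*(5 + T)) = -75/(u*(5 + T)))
h = 1/61044 (h = 1/(53433 - 129*(-63 + 4)) = 1/(53433 - 129*(-59)) = 1/(53433 + 7611) = 1/61044 ≈ 1.6382e-5)
1/(F(-65, -218) + h) = 1/(-75/(-218*(5 - 65)) + 1/61044) = 1/(-75*(-1/218)/(-60) + 1/61044) = 1/(-75*(-1/218)*(-1/60) + 1/61044) = 1/(-5/872 + 1/61044) = 1/(-76087/13307592) = -13307592/76087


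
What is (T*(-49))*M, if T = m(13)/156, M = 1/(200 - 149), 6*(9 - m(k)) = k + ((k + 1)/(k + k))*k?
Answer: -49/1404 ≈ -0.034900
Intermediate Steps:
m(k) = 107/12 - k/4 (m(k) = 9 - (k + ((k + 1)/(k + k))*k)/6 = 9 - (k + ((1 + k)/((2*k)))*k)/6 = 9 - (k + ((1 + k)*(1/(2*k)))*k)/6 = 9 - (k + ((1 + k)/(2*k))*k)/6 = 9 - (k + (½ + k/2))/6 = 9 - (½ + 3*k/2)/6 = 9 + (-1/12 - k/4) = 107/12 - k/4)
M = 1/51 ≈ 0.019608
T = 17/468 (T = (107/12 - ¼*13)/156 = (107/12 - 13/4)*(1/156) = (17/3)*(1/156) = 17/468 ≈ 0.036325)
(T*(-49))*M = ((17/468)*(-49))*(1/51) = -833/468*1/51 = -49/1404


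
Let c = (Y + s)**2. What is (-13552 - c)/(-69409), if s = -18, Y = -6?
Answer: 14128/69409 ≈ 0.20355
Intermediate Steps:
c = 576 (c = (-6 - 18)**2 = (-24)**2 = 576)
(-13552 - c)/(-69409) = (-13552 - 1*576)/(-69409) = (-13552 - 576)*(-1/69409) = -14128*(-1/69409) = 14128/69409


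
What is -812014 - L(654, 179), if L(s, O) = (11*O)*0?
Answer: -812014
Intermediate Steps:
L(s, O) = 0
-812014 - L(654, 179) = -812014 - 1*0 = -812014 + 0 = -812014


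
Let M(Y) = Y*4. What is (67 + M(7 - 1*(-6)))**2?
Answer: 14161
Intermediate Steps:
M(Y) = 4*Y
(67 + M(7 - 1*(-6)))**2 = (67 + 4*(7 - 1*(-6)))**2 = (67 + 4*(7 + 6))**2 = (67 + 4*13)**2 = (67 + 52)**2 = 119**2 = 14161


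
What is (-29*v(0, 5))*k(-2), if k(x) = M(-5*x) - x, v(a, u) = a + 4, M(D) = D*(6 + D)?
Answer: -18792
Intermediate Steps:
v(a, u) = 4 + a
k(x) = -x - 5*x*(6 - 5*x) (k(x) = (-5*x)*(6 - 5*x) - x = -5*x*(6 - 5*x) - x = -x - 5*x*(6 - 5*x))
(-29*v(0, 5))*k(-2) = (-29*(4 + 0))*(-2*(-31 + 25*(-2))) = (-29*4)*(-2*(-31 - 50)) = -(-232)*(-81) = -116*162 = -18792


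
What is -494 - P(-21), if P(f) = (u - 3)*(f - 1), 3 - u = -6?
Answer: -362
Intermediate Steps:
u = 9 (u = 3 - 1*(-6) = 3 + 6 = 9)
P(f) = -6 + 6*f (P(f) = (9 - 3)*(f - 1) = 6*(-1 + f) = -6 + 6*f)
-494 - P(-21) = -494 - (-6 + 6*(-21)) = -494 - (-6 - 126) = -494 - 1*(-132) = -494 + 132 = -362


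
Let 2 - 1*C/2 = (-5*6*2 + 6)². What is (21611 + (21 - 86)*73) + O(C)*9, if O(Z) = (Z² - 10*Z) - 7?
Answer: 306231579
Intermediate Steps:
C = -5828 (C = 4 - 2*(-5*6*2 + 6)² = 4 - 2*(-30*2 + 6)² = 4 - 2*(-60 + 6)² = 4 - 2*(-54)² = 4 - 2*2916 = 4 - 5832 = -5828)
O(Z) = -7 + Z² - 10*Z
(21611 + (21 - 86)*73) + O(C)*9 = (21611 + (21 - 86)*73) + (-7 + (-5828)² - 10*(-5828))*9 = (21611 - 65*73) + (-7 + 33965584 + 58280)*9 = (21611 - 4745) + 34023857*9 = 16866 + 306214713 = 306231579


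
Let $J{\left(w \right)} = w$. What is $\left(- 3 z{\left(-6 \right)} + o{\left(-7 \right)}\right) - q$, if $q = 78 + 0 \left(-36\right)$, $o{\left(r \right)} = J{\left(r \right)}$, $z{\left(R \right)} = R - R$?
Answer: $-85$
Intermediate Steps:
$z{\left(R \right)} = 0$
$o{\left(r \right)} = r$
$q = 78$ ($q = 78 + 0 = 78$)
$\left(- 3 z{\left(-6 \right)} + o{\left(-7 \right)}\right) - q = \left(\left(-3\right) 0 - 7\right) - 78 = \left(0 - 7\right) - 78 = -7 - 78 = -85$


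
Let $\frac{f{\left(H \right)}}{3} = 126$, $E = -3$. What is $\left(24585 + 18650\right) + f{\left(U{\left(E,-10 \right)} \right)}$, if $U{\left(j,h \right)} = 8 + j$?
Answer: $43613$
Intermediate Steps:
$f{\left(H \right)} = 378$ ($f{\left(H \right)} = 3 \cdot 126 = 378$)
$\left(24585 + 18650\right) + f{\left(U{\left(E,-10 \right)} \right)} = \left(24585 + 18650\right) + 378 = 43235 + 378 = 43613$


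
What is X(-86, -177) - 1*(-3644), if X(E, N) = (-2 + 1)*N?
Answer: 3821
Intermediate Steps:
X(E, N) = -N
X(-86, -177) - 1*(-3644) = -1*(-177) - 1*(-3644) = 177 + 3644 = 3821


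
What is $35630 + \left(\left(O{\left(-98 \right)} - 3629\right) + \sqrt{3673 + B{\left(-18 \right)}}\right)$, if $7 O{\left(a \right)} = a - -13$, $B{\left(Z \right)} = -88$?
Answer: $\frac{223922}{7} + \sqrt{3585} \approx 32049.0$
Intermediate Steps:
$O{\left(a \right)} = \frac{13}{7} + \frac{a}{7}$ ($O{\left(a \right)} = \frac{a - -13}{7} = \frac{a + 13}{7} = \frac{13 + a}{7} = \frac{13}{7} + \frac{a}{7}$)
$35630 + \left(\left(O{\left(-98 \right)} - 3629\right) + \sqrt{3673 + B{\left(-18 \right)}}\right) = 35630 + \left(\left(\left(\frac{13}{7} + \frac{1}{7} \left(-98\right)\right) - 3629\right) + \sqrt{3673 - 88}\right) = 35630 + \left(\left(\left(\frac{13}{7} - 14\right) - 3629\right) + \sqrt{3585}\right) = 35630 + \left(\left(- \frac{85}{7} - 3629\right) + \sqrt{3585}\right) = 35630 - \left(\frac{25488}{7} - \sqrt{3585}\right) = \frac{223922}{7} + \sqrt{3585}$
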